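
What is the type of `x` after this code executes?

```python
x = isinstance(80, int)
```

isinstance() returns bool

bool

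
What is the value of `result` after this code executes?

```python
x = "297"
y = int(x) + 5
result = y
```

x = '297'; y = 302; result = 302

302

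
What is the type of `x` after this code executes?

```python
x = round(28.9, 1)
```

round() with decimal places returns float

float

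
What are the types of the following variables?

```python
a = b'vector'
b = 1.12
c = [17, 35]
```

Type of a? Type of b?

a is assigned a bytes literal (b'...' prefix); b is assigned a number with a decimal point, so it is a float

bytes, float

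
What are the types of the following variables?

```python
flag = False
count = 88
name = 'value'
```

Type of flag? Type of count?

flag is assigned the constant False, which has type bool; count is assigned a bare integer (no decimal point), so it is an int

bool, int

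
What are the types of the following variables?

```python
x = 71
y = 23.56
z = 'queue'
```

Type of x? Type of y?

x is assigned a bare integer (no decimal point), so it is an int; y is assigned a number with a decimal point, so it is a float

int, float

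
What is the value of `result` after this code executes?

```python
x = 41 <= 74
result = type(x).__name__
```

x is bool; result = 'bool'

'bool'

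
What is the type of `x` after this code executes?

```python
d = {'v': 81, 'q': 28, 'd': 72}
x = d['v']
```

Accessing dict[str, int] with str key returns int

int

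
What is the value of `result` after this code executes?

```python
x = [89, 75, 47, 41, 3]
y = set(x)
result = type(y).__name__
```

x is list; y is set; result = 'set'

'set'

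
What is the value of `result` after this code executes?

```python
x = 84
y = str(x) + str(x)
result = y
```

x = 84; y = '8484'; result = '8484'

'8484'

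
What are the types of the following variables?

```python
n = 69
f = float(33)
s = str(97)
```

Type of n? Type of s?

n is assigned a bare integer (no decimal point), so it is an int; s is assigned the result of calling str(), which returns a str

int, str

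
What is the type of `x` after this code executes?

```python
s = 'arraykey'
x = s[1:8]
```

Slicing a str returns str

str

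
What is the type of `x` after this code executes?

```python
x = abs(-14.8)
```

abs() of float returns float

float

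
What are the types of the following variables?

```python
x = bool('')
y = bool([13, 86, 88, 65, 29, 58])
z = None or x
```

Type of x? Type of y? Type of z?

bool() returns bool; bool() returns bool; None or bool returns the bool

bool, bool, bool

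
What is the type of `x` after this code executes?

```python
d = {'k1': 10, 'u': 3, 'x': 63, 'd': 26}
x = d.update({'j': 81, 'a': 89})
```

dict.update() returns None

NoneType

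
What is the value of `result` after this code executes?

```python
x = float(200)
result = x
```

x = 200.0; result = 200.0

200.0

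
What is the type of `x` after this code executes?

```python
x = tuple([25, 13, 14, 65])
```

tuple() constructor returns tuple

tuple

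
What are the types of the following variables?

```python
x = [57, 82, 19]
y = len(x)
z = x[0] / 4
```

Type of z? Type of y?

int / int = float; len() returns int

float, int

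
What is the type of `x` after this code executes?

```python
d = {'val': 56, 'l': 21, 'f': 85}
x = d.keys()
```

.keys() returns dict_keys view

dict_keys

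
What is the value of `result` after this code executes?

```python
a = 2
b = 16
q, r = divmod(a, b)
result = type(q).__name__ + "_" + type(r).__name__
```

a is int; b is int; q is int; r is int; result = 'int_int'

'int_int'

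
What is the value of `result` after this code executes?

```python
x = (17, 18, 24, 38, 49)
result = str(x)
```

x = (17, 18, 24, 38, 49); result = '(17, 18, 24, 38, 49)'

'(17, 18, 24, 38, 49)'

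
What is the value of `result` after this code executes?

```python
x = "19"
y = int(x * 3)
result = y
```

x = '19'; y = 191919; result = 191919

191919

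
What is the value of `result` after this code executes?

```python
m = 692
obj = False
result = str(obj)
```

m = 692; obj = False; result = 'False'

'False'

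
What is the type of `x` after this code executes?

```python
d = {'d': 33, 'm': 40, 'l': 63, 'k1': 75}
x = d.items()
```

dict.items() returns dict_items view

dict_items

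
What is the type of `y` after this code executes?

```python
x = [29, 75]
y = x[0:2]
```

Slicing a list returns a list

list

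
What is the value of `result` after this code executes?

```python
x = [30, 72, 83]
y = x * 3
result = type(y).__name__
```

x is list; y is list; result = 'list'

'list'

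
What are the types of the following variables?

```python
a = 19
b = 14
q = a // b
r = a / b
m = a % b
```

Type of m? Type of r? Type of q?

% of ints returns int; / returns float; // returns int

int, float, int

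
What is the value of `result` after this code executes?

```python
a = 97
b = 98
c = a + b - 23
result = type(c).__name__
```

a is int; b is int; c is int; result = 'int'

'int'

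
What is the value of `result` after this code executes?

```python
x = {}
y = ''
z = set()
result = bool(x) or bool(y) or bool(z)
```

x = {}; y = ''; z = set(); result = False

False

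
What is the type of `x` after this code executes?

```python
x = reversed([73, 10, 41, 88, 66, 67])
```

reversed() on a list returns list_reverseiterator

list_reverseiterator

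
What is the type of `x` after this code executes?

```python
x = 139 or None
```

'or' returns first truthy value

int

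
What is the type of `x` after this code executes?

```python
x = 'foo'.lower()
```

str.lower() returns str

str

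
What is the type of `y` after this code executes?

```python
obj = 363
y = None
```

None has type NoneType

NoneType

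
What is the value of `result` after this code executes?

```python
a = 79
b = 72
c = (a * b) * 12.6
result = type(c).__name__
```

a is int; b is int; c is float; result = 'float'

'float'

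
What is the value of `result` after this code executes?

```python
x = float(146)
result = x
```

x = 146.0; result = 146.0

146.0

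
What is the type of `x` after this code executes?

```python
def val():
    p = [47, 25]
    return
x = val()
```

Bare return returns None

NoneType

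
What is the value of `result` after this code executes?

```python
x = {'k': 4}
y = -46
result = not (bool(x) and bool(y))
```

x = {'k': 4}; y = -46; result = False

False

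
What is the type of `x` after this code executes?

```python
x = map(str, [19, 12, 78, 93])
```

map() returns a map object

map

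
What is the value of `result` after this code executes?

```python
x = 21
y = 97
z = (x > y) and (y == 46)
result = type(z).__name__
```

x is int; y is int; z is bool; result = 'bool'

'bool'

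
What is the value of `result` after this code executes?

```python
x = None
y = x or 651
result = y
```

x = None; y = 651; result = 651

651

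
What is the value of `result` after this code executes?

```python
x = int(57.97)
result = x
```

x = 57; result = 57

57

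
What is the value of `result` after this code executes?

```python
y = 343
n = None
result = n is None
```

y = 343; n = None; result = True

True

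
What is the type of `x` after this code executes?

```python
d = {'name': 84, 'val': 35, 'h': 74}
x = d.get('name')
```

dict.get() returns value type when found

int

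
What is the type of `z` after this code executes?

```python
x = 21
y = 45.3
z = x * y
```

int * float = float

float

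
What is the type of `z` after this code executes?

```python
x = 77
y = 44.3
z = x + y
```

int + float = float

float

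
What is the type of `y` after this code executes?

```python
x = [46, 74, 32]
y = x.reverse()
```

list.reverse() returns None

NoneType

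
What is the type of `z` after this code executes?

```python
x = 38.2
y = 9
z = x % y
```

float % int = float

float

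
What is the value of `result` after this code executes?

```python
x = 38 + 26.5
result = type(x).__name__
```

x is float; result = 'float'

'float'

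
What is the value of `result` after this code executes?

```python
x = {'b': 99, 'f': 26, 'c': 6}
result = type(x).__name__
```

x is dict; result = 'dict'

'dict'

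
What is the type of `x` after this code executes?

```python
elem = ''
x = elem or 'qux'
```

'or' returns first truthy value (str)

str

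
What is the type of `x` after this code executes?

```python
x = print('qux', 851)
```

print() returns None

NoneType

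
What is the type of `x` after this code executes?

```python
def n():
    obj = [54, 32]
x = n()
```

Function without return returns None

NoneType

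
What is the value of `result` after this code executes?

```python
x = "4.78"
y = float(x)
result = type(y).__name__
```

x is str; y is float; result = 'float'

'float'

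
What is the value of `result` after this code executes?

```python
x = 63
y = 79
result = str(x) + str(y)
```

x = 63; y = 79; result = '6379'

'6379'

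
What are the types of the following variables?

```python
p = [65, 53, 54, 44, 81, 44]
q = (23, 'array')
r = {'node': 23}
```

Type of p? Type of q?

p is assigned a list literal (square brackets); q is assigned a tuple (parenthesized, comma-separated values)

list, tuple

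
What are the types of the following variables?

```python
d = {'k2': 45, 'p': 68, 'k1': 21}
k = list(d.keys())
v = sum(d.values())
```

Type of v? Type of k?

sum of ints is int; list() converts to list

int, list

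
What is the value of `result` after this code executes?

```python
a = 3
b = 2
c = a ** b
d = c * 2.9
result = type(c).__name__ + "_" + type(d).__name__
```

a is int; b is int; c is int; d is float; result = 'int_float'

'int_float'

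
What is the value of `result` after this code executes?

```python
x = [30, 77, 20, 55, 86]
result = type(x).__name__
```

x is list; result = 'list'

'list'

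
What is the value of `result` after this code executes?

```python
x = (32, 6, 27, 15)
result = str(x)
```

x = (32, 6, 27, 15); result = '(32, 6, 27, 15)'

'(32, 6, 27, 15)'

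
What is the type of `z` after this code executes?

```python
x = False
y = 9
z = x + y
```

bool + int = int (bool is subclass of int)

int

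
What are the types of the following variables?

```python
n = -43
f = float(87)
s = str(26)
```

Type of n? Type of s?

n is assigned a bare integer (no decimal point), so it is an int; s is assigned the result of calling str(), which returns a str

int, str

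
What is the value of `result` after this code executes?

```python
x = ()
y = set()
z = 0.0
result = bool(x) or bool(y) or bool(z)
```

x = (); y = set(); z = 0.0; result = False

False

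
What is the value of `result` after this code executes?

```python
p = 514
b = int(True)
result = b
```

p = 514; b = 1; result = 1

1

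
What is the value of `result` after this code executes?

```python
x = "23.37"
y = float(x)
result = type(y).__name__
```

x is str; y is float; result = 'float'

'float'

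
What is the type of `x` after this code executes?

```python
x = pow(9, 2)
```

pow(int, int) returns int

int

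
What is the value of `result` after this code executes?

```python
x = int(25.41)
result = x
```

x = 25; result = 25

25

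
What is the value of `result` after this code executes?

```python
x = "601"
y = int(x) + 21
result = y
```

x = '601'; y = 622; result = 622

622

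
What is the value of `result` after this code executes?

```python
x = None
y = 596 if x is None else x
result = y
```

x = None; y = 596; result = 596

596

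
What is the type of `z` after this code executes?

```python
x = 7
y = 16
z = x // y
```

int // int = int

int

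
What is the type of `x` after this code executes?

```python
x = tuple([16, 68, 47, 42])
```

tuple() constructor returns tuple

tuple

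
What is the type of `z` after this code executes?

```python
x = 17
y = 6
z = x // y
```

int // int = int

int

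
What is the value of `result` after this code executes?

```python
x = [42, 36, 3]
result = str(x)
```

x = [42, 36, 3]; result = '[42, 36, 3]'

'[42, 36, 3]'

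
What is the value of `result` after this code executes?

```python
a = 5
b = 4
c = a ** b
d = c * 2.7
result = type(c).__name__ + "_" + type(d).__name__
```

a is int; b is int; c is int; d is float; result = 'int_float'

'int_float'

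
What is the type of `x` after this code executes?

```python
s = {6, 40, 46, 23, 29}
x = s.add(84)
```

set.add() returns None (mutates in place)

NoneType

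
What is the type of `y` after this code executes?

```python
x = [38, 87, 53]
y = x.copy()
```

list.copy() returns list

list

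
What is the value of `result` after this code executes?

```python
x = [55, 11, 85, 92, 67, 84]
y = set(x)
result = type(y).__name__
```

x is list; y is set; result = 'set'

'set'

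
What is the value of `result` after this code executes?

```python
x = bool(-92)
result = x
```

x = True; result = True

True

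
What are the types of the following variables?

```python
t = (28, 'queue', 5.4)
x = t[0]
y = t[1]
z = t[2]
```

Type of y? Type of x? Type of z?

tuple[1] is str; tuple[0] is int; tuple[2] is float

str, int, float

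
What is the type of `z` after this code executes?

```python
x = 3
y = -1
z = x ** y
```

int ** negative = float

float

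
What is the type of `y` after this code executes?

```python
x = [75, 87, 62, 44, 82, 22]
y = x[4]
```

Indexing list[int] returns int

int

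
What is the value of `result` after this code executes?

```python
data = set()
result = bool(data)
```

data = set(); result = False

False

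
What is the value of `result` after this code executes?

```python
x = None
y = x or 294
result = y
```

x = None; y = 294; result = 294

294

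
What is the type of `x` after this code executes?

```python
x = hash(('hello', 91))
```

hash() returns int

int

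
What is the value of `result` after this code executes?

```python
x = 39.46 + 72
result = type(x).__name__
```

x is float; result = 'float'

'float'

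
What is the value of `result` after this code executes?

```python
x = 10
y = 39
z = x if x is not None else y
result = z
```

x = 10; y = 39; z = 10; result = 10

10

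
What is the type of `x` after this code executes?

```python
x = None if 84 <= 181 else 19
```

84 <= 181 is True, so the if branch is taken

NoneType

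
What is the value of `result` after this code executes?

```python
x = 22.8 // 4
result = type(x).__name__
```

x is float; result = 'float'

'float'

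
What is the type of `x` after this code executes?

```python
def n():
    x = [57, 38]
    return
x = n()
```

Bare return returns None

NoneType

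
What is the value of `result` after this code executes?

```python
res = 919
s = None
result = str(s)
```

res = 919; s = None; result = 'None'

'None'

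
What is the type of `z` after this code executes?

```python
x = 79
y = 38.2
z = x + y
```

int + float = float

float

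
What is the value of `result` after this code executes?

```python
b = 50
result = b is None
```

b = 50; result = False

False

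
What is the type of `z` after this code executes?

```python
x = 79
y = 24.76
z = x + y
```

int + float = float

float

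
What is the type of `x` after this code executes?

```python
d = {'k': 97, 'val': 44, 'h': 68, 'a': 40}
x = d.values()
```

.values() returns dict_values view

dict_values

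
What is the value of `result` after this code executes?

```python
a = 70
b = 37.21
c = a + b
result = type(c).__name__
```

a is int; b is float; c is float; result = 'float'

'float'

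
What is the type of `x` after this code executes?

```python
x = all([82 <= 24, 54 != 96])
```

all() returns bool

bool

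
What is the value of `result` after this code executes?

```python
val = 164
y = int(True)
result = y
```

val = 164; y = 1; result = 1

1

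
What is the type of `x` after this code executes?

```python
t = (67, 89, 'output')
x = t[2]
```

Index 2 of tuple is a str literal

str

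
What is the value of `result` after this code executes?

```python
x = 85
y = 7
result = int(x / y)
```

x = 85; y = 7; result = 12

12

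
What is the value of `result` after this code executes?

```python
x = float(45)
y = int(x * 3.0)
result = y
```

x = 45.0; y = 135; result = 135

135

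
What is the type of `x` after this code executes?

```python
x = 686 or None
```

'or' returns first truthy value

int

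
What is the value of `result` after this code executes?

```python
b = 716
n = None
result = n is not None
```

b = 716; n = None; result = False

False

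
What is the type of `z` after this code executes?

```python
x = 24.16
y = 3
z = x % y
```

float % int = float

float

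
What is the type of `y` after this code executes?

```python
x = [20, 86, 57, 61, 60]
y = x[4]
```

Indexing list[int] returns int

int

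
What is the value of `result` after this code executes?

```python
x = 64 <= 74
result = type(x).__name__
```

x is bool; result = 'bool'

'bool'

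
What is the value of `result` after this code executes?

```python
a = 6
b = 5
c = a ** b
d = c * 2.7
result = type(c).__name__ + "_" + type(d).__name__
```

a is int; b is int; c is int; d is float; result = 'int_float'

'int_float'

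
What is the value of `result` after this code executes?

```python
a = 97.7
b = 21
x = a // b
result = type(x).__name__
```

a is float; b is int; x is float; result = 'float'

'float'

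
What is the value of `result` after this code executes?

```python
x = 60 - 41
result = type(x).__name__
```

x is int; result = 'int'

'int'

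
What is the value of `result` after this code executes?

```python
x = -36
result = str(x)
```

x = -36; result = '-36'

'-36'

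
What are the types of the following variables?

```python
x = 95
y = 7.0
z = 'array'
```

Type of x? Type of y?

x is assigned a bare integer (no decimal point), so it is an int; y is assigned a number with a decimal point, so it is a float

int, float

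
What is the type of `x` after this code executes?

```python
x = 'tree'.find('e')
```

str.find() returns int index

int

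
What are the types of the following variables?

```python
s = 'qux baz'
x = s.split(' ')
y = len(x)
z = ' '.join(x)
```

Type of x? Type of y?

str.split() returns list; len() returns int

list, int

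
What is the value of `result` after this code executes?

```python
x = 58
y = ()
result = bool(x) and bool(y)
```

x = 58; y = (); result = False

False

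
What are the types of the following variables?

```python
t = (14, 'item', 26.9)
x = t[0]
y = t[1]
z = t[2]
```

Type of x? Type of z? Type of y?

tuple[0] is int; tuple[2] is float; tuple[1] is str

int, float, str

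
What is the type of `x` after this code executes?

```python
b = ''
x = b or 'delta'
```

'or' returns first truthy value (str)

str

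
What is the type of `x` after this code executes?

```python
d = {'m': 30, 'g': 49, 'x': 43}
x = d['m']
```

Accessing dict[str, int] with str key returns int

int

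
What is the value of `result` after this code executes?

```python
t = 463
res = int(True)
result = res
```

t = 463; res = 1; result = 1

1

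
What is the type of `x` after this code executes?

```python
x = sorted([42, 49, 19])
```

sorted() always returns list

list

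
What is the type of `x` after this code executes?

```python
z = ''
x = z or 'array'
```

'or' returns first truthy value (str)

str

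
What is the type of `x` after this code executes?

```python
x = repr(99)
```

repr() returns str

str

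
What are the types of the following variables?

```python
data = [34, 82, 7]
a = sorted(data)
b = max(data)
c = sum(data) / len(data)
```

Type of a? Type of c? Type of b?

sorted() returns list; int / int = float; max of ints returns int

list, float, int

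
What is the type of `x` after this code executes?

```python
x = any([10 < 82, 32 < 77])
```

any() returns bool

bool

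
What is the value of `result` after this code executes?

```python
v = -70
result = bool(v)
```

v = -70; result = True

True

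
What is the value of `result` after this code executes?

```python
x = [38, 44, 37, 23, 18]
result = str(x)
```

x = [38, 44, 37, 23, 18]; result = '[38, 44, 37, 23, 18]'

'[38, 44, 37, 23, 18]'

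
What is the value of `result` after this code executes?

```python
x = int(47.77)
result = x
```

x = 47; result = 47

47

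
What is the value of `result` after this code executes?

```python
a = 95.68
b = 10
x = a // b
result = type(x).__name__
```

a is float; b is int; x is float; result = 'float'

'float'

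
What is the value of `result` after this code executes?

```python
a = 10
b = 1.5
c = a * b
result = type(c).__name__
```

a is int; b is float; c is float; result = 'float'

'float'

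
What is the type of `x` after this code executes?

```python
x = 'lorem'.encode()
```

str.encode() returns bytes

bytes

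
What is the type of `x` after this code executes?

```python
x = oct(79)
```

oct() returns str representation

str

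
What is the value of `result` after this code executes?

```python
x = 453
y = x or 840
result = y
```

x = 453; y = 453; result = 453

453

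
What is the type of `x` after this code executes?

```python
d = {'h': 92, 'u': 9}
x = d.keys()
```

.keys() returns dict_keys view

dict_keys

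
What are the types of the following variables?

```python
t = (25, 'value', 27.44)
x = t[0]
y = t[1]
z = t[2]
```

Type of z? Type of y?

tuple[2] is float; tuple[1] is str

float, str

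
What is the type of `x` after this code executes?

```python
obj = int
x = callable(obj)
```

callable() returns bool

bool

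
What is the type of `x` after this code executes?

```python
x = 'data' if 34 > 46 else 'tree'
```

Both branches of conditional are str

str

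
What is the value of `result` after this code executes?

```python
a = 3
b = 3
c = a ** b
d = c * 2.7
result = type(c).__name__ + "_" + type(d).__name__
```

a is int; b is int; c is int; d is float; result = 'int_float'

'int_float'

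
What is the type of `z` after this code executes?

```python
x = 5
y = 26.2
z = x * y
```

int * float = float

float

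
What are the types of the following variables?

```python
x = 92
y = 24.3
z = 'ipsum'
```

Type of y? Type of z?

y is assigned a number with a decimal point, so it is a float; z is assigned a quoted string literal, so it is a str

float, str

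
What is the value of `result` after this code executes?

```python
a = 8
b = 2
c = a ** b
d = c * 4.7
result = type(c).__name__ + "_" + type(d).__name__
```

a is int; b is int; c is int; d is float; result = 'int_float'

'int_float'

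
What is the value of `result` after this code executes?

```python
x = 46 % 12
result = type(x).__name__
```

x is int; result = 'int'

'int'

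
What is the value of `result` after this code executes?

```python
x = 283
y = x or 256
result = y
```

x = 283; y = 283; result = 283

283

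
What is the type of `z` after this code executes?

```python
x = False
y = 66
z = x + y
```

bool + int = int (bool is subclass of int)

int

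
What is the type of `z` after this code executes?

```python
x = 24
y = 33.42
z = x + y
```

int + float = float

float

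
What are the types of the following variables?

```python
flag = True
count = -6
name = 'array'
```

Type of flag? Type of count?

flag is assigned the constant True, which has type bool; count is assigned a bare integer (no decimal point), so it is an int

bool, int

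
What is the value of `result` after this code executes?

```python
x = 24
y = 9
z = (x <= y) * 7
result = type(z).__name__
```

x is int; y is int; z is int; result = 'int'

'int'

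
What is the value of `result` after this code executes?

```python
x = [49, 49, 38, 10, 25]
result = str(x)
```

x = [49, 49, 38, 10, 25]; result = '[49, 49, 38, 10, 25]'

'[49, 49, 38, 10, 25]'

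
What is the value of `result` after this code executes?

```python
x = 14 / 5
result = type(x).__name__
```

x is float; result = 'float'

'float'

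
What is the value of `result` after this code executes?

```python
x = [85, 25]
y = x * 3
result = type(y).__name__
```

x is list; y is list; result = 'list'

'list'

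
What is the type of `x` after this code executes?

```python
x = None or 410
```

'or' with None returns the other truthy value

int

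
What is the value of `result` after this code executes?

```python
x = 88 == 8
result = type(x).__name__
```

x is bool; result = 'bool'

'bool'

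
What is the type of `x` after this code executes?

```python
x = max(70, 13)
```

max() of ints returns int

int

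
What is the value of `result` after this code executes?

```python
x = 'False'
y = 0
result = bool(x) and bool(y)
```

x = 'False'; y = 0; result = False

False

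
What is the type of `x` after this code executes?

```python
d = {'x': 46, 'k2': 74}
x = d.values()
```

.values() returns dict_values view

dict_values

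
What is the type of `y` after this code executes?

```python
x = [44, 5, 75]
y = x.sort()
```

list.sort() returns None (mutates in place)

NoneType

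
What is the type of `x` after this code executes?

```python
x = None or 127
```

'or' with None returns the other truthy value

int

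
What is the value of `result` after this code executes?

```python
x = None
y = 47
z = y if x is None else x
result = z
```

x = None; y = 47; z = 47; result = 47

47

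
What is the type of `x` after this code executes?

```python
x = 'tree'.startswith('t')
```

str.startswith() returns bool

bool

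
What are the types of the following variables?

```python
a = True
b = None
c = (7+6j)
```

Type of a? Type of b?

a is assigned the constant True, which has type bool; b is assigned None, whose type is NoneType

bool, NoneType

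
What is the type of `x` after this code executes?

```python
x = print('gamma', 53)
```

print() returns None

NoneType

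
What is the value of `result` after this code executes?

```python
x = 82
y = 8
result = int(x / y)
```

x = 82; y = 8; result = 10

10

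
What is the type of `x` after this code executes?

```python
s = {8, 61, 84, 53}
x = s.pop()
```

Popping from set[int] returns int

int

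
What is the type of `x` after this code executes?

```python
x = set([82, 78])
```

set() constructor returns set

set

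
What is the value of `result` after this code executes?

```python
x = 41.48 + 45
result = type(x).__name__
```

x is float; result = 'float'

'float'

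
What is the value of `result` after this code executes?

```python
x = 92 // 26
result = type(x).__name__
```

x is int; result = 'int'

'int'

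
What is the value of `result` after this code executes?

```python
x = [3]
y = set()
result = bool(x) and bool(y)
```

x = [3]; y = set(); result = False

False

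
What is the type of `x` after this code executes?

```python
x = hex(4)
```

hex() returns str representation

str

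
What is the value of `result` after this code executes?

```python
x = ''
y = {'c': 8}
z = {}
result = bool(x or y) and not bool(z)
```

x = ''; y = {'c': 8}; z = {}; result = True

True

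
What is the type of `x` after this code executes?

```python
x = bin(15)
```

bin() returns str representation

str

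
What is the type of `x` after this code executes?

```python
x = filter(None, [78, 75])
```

filter() returns a filter object

filter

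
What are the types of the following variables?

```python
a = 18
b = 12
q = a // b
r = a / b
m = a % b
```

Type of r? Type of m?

/ returns float; % of ints returns int

float, int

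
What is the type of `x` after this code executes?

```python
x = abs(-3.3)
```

abs() of float returns float

float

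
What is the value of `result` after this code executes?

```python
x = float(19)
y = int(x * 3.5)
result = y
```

x = 19.0; y = 66; result = 66

66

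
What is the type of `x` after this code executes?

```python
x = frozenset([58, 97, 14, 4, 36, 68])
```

frozenset() returns frozenset

frozenset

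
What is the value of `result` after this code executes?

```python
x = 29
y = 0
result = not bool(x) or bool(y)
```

x = 29; y = 0; result = False

False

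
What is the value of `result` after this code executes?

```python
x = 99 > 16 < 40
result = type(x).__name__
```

x is bool; result = 'bool'

'bool'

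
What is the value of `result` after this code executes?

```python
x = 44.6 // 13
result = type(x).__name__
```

x is float; result = 'float'

'float'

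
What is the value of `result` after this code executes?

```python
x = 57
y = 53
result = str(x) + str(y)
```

x = 57; y = 53; result = '5753'

'5753'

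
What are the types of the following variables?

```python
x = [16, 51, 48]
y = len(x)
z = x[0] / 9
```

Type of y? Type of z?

len() returns int; int / int = float

int, float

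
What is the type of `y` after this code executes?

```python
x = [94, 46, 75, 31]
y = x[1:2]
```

Slicing a list returns a list

list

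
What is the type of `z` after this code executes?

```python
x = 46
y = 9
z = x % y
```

int % int = int

int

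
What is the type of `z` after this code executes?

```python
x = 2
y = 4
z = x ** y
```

positive int ** positive int = int

int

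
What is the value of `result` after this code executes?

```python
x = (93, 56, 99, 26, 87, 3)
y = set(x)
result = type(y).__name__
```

x is tuple; y is set; result = 'set'

'set'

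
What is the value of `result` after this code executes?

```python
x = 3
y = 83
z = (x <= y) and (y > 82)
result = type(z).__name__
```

x is int; y is int; z is bool; result = 'bool'

'bool'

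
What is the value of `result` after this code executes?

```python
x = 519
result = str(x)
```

x = 519; result = '519'

'519'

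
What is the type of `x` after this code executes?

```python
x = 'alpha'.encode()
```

str.encode() returns bytes

bytes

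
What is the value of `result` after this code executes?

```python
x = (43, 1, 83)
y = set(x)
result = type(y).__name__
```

x is tuple; y is set; result = 'set'

'set'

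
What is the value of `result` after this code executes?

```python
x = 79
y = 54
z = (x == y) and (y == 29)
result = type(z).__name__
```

x is int; y is int; z is bool; result = 'bool'

'bool'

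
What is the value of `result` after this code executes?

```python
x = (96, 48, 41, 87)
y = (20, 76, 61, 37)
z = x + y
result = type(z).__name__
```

x is tuple; y is tuple; z is tuple; result = 'tuple'

'tuple'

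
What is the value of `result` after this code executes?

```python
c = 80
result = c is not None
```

c = 80; result = True

True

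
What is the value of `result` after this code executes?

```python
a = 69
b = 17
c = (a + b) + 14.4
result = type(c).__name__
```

a is int; b is int; c is float; result = 'float'

'float'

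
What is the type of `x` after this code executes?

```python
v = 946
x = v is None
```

'is' comparison returns bool

bool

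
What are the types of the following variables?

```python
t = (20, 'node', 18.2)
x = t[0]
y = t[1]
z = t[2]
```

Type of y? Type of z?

tuple[1] is str; tuple[2] is float

str, float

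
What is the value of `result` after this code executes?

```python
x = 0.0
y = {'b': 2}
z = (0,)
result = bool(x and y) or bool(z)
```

x = 0.0; y = {'b': 2}; z = (0,); result = True

True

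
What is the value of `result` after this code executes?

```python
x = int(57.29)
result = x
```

x = 57; result = 57

57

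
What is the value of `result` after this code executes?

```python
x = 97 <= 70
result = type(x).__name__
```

x is bool; result = 'bool'

'bool'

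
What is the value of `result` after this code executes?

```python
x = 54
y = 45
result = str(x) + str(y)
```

x = 54; y = 45; result = '5445'

'5445'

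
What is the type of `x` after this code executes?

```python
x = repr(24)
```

repr() returns str

str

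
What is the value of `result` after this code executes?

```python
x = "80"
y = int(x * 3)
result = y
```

x = '80'; y = 808080; result = 808080

808080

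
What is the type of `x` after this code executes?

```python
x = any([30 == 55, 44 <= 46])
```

any() returns bool

bool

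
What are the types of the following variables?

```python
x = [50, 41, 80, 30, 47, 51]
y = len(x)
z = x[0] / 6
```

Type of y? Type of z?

len() returns int; int / int = float

int, float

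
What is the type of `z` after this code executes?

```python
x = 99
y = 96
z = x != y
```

Comparison returns bool

bool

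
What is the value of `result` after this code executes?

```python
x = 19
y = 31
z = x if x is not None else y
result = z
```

x = 19; y = 31; z = 19; result = 19

19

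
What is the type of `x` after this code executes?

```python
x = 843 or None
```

'or' returns first truthy value

int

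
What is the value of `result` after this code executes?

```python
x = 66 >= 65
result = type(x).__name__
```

x is bool; result = 'bool'

'bool'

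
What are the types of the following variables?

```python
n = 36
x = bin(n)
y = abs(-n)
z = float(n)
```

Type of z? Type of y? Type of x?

float() returns float; abs() of int returns int; bin() returns str

float, int, str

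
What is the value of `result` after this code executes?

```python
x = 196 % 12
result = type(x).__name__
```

x is int; result = 'int'

'int'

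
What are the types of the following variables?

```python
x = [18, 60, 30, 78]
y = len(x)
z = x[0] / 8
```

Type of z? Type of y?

int / int = float; len() returns int

float, int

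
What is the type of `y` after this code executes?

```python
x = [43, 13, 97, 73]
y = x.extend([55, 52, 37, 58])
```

list.extend() returns None

NoneType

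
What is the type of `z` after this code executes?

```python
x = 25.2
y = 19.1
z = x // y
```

float // float = float

float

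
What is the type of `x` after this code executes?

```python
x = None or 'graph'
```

'or' with None returns the other truthy value (str)

str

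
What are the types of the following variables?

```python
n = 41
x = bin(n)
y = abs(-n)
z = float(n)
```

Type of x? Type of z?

bin() returns str; float() returns float

str, float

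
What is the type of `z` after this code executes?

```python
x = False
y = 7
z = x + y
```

bool + int = int (bool is subclass of int)

int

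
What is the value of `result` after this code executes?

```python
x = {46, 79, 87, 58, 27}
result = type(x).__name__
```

x is set; result = 'set'

'set'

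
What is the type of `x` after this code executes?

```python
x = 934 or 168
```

'or' returns first truthy value (int)

int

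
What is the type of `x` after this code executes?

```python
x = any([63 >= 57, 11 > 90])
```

any() returns bool

bool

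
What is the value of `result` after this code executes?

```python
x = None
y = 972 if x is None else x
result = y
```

x = None; y = 972; result = 972

972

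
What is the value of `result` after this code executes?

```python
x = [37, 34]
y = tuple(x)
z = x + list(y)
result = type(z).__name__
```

x is list; y is tuple; z is list; result = 'list'

'list'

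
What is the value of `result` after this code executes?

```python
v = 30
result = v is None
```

v = 30; result = False

False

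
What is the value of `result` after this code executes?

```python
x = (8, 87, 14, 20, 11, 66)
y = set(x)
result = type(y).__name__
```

x is tuple; y is set; result = 'set'

'set'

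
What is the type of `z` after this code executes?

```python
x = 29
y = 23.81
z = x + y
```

int + float = float

float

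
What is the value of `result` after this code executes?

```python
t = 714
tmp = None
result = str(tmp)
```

t = 714; tmp = None; result = 'None'

'None'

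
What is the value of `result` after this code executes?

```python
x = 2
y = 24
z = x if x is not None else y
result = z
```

x = 2; y = 24; z = 2; result = 2

2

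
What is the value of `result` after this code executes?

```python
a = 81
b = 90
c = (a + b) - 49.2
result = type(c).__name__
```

a is int; b is int; c is float; result = 'float'

'float'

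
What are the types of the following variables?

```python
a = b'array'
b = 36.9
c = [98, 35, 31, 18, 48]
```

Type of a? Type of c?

a is assigned a bytes literal (b'...' prefix); c is assigned a list literal (square brackets)

bytes, list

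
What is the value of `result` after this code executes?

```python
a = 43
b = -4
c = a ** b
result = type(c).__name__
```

a is int; b is int; c is float; result = 'float'

'float'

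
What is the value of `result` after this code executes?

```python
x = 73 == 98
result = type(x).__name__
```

x is bool; result = 'bool'

'bool'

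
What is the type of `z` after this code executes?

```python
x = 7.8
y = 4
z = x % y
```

float % int = float

float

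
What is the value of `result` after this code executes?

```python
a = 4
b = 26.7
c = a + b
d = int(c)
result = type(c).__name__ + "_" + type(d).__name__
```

a is int; b is float; c is float; d is int; result = 'float_int'

'float_int'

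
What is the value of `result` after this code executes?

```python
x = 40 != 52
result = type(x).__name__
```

x is bool; result = 'bool'

'bool'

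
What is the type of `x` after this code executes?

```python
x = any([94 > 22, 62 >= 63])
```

any() returns bool

bool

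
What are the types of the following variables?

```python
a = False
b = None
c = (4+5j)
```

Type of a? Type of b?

a is assigned the constant False, which has type bool; b is assigned None, whose type is NoneType

bool, NoneType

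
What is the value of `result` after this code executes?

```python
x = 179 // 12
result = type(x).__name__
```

x is int; result = 'int'

'int'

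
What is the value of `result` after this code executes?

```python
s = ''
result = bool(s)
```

s = ''; result = False

False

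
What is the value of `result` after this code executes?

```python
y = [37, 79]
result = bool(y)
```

y = [37, 79]; result = True

True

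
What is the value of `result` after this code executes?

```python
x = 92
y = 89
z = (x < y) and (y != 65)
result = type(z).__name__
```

x is int; y is int; z is bool; result = 'bool'

'bool'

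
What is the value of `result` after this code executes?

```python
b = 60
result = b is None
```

b = 60; result = False

False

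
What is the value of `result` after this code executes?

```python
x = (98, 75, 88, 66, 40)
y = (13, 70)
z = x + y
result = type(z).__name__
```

x is tuple; y is tuple; z is tuple; result = 'tuple'

'tuple'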